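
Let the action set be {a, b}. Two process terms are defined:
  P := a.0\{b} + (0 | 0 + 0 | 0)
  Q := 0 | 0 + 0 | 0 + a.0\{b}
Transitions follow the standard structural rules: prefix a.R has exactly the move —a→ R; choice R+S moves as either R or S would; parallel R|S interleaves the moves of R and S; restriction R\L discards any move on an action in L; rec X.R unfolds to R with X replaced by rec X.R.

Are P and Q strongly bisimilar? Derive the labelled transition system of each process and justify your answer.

bisimilar

P's transition system — 2 states:
  s0 = a.0\{b} + (0 | 0 + 0 | 0) | --a--▸ s1
  s1 = 0\{b} | ∅
Q's transition system — 2 states:
  t0 = 0 | 0 + 0 | 0 + a.0\{b} | --a--▸ t1
  t1 = 0\{b} | ∅
Coarsest stable partition (strong bisimilarity classes):
  B0 = {s0, t0}
  B1 = {s1, t1}
s0 ∈ B0, t0 ∈ B0 → same block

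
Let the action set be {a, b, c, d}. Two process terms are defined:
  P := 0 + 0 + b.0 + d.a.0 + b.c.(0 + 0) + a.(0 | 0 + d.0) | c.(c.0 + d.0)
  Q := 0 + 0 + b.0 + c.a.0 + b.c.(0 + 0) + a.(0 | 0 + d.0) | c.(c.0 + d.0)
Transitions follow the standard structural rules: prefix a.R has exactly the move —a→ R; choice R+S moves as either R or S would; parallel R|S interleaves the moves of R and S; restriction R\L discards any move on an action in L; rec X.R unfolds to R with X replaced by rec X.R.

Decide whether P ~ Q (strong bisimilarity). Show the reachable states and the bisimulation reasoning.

P's transition system — 13 states:
  s0 = 0 + 0 + b.0 + d.a.0 + b.c.(0 + 0) + a.(0 | 0 + d.0) | c.(c.0 + d.0) | -a-> s1, -b-> s2, -b-> s3, -c-> s4, -d-> s5
  s1 = (0 | 0 + d.0) | c.(c.0 + d.0) | -c-> s6, -d-> s7
  s2 = 0 | deadlocked
  s3 = c.(0 + 0) | -c-> s8
  s4 = a.(0 | 0 + d.0) | (c.0 + d.0) | -a-> s6, -c-> s9, -d-> s9
  s5 = a.0 | -a-> s2
  s6 = (0 | 0 + d.0) | (c.0 + d.0) | -c-> s10, -d-> s10, -d-> s11
  s7 = 0 | c.(c.0 + d.0) | -c-> s11
  s8 = 0 + 0 | deadlocked
  s9 = a.(0 | 0 + d.0) | 0 | -a-> s10
  s10 = (0 | 0 + d.0) | 0 | -d-> s12
  s11 = 0 | (c.0 + d.0) | -c-> s12, -d-> s12
  s12 = 0 | 0 | deadlocked
Q's transition system — 13 states:
  t0 = 0 + 0 + b.0 + c.a.0 + b.c.(0 + 0) + a.(0 | 0 + d.0) | c.(c.0 + d.0) | -a-> t1, -b-> t2, -b-> t3, -c-> t4, -c-> t5
  t1 = (0 | 0 + d.0) | c.(c.0 + d.0) | -c-> t6, -d-> t7
  t2 = 0 | deadlocked
  t3 = c.(0 + 0) | -c-> t8
  t4 = a.(0 | 0 + d.0) | (c.0 + d.0) | -a-> t6, -c-> t9, -d-> t9
  t5 = a.0 | -a-> t2
  t6 = (0 | 0 + d.0) | (c.0 + d.0) | -c-> t10, -d-> t10, -d-> t11
  t7 = 0 | c.(c.0 + d.0) | -c-> t11
  t8 = 0 + 0 | deadlocked
  t9 = a.(0 | 0 + d.0) | 0 | -a-> t10
  t10 = (0 | 0 + d.0) | 0 | -d-> t12
  t11 = 0 | (c.0 + d.0) | -c-> t12, -d-> t12
  t12 = 0 | 0 | deadlocked
Bisimilarity quotient blocks:
  B0 = {s0}
  B1 = {s4, t4}
  B2 = {s9, t9}
  B3 = {s10, t10}
  B4 = {s12, s2, s8, t12, t2, t8}
  B5 = {s6, t6}
  B6 = {s11, t11}
  B7 = {s1, t1}
  B8 = {s7, t7}
  B9 = {s5, t5}
  B10 = {s3, t3}
  B11 = {t0}
s0 ∈ B0, t0 ∈ B11 → different blocks

not bisimilar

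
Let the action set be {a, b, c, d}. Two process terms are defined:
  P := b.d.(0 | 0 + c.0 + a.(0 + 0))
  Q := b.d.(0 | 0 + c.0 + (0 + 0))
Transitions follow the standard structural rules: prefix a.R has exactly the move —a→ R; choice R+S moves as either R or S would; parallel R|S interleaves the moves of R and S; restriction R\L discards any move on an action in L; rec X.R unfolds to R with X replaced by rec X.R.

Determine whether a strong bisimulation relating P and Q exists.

P ≁ Q

LTS(P): 5 reachable states
  m0 = b.d.(0 | 0 + c.0 + a.(0 + 0)) | -b-> m1
  m1 = d.(0 | 0 + c.0 + a.(0 + 0)) | -d-> m2
  m2 = 0 | 0 + c.0 + a.(0 + 0) | -a-> m3, -c-> m4
  m3 = 0 + 0 | ∅
  m4 = 0 | ∅
LTS(Q): 4 reachable states
  n0 = b.d.(0 | 0 + c.0 + (0 + 0)) | -b-> n1
  n1 = d.(0 | 0 + c.0 + (0 + 0)) | -d-> n2
  n2 = 0 | 0 + c.0 + (0 + 0) | -c-> n3
  n3 = 0 | ∅
Partition-refinement fixed point:
  B0 = {m0}
  B1 = {m1}
  B2 = {m2}
  B3 = {m3, m4, n3}
  B4 = {n0}
  B5 = {n1}
  B6 = {n2}
m0 ∈ B0, n0 ∈ B4 → different blocks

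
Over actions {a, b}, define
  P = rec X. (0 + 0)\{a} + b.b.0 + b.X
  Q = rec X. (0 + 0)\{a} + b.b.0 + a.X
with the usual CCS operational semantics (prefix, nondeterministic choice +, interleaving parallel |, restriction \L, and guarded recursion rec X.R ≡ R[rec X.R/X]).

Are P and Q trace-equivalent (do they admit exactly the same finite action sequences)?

Reachable graph of P (3 states):
  p0 = rec X. (0 + 0)\{a} + b.b.0 + b.X | =b=> p0, =b=> p1
  p1 = b.0 | =b=> p2
  p2 = 0 | (no moves)
Reachable graph of Q (3 states):
  q0 = rec X. (0 + 0)\{a} + b.b.0 + a.X | =a=> q0, =b=> q1
  q1 = b.0 | =b=> q2
  q2 = 0 | (no moves)
Run σ = ⟨bbb⟩ on P: start {p0}
  after b @ step 1: {p0, p1}
  after b @ step 2: {p0, p1, p2}
  after b @ step 3: {p0, p1, p2}
  P completes σ.
Run σ = ⟨bbb⟩ on Q: start {q0}
  after b @ step 1: {q1}
  after b @ step 2: {q2}
  after b @ step 3: ∅ (Q stuck)

traces(P) ≠ traces(Q) — witness ⟨bbb⟩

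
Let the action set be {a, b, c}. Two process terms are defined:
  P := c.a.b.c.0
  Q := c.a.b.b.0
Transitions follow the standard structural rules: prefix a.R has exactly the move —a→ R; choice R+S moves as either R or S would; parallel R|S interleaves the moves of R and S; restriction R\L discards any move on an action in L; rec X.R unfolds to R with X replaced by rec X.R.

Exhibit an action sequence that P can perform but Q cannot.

cabc

Reachable graph of P (5 states):
  p0 = c.a.b.c.0 has moves ··c··> p1
  p1 = a.b.c.0 has moves ··a··> p2
  p2 = b.c.0 has moves ··b··> p3
  p3 = c.0 has moves ··c··> p4
  p4 = 0 has moves stopped
Reachable graph of Q (5 states):
  q0 = c.a.b.b.0 has moves ··c··> q1
  q1 = a.b.b.0 has moves ··a··> q2
  q2 = b.b.0 has moves ··b··> q3
  q3 = b.0 has moves ··b··> q4
  q4 = 0 has moves stopped
Run σ = ⟨cabc⟩ on P: start {p0}
  [1] c ⇒ {p1}
  [2] a ⇒ {p2}
  [3] b ⇒ {p3}
  [4] c ⇒ {p4}
  P completes σ.
Run σ = ⟨cabc⟩ on Q: start {q0}
  [1] c ⇒ {q1}
  [2] a ⇒ {q2}
  [3] b ⇒ {q3}
  [4] c ⇒ no successor for Q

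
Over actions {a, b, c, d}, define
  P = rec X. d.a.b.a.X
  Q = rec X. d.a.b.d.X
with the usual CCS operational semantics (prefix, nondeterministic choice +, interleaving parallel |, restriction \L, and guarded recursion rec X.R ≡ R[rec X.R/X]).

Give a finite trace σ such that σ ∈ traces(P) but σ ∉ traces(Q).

daba

P's transition system — 4 states:
  p0 = rec X. d.a.b.a.X has moves =d=> p1
  p1 = a.b.a.(rec X. d.a.b.a.X) has moves =a=> p2
  p2 = b.a.(rec X. d.a.b.a.X) has moves =b=> p3
  p3 = a.(rec X. d.a.b.a.X) has moves =a=> p0
Q's transition system — 4 states:
  q0 = rec X. d.a.b.d.X has moves =d=> q1
  q1 = a.b.d.(rec X. d.a.b.d.X) has moves =a=> q2
  q2 = b.d.(rec X. d.a.b.d.X) has moves =b=> q3
  q3 = d.(rec X. d.a.b.d.X) has moves =d=> q0
Trace ⟨daba⟩ through P, begin at {p0}:
  after d @ step 1: {p1}
  after a @ step 2: {p2}
  after b @ step 3: {p3}
  after a @ step 4: {p0}
  — P admits the full trace.
Trace ⟨daba⟩ through Q, begin at {q0}:
  after d @ step 1: {q1}
  after a @ step 2: {q2}
  after b @ step 3: {q3}
  after a @ step 4: ∅  — Q cannot continue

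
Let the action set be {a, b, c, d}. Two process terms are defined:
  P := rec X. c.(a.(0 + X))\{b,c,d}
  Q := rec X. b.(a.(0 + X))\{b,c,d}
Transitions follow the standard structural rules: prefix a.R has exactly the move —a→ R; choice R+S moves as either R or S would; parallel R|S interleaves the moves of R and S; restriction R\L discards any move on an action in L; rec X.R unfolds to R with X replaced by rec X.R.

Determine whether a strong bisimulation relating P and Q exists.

NO

LTS(P): 3 reachable states
  u0 = rec X. c.(a.(0 + X))\{b,c,d} → —c→ u1
  u1 = (a.(0 + (rec X. c.(a.(0 + X))\{b,c,d})))\{b,c,d} → —a→ u2
  u2 = (0 + (rec X. c.(a.(0 + X))\{b,c,d}))\{b,c,d} → stopped
LTS(Q): 3 reachable states
  v0 = rec X. b.(a.(0 + X))\{b,c,d} → —b→ v1
  v1 = (a.(0 + (rec X. b.(a.(0 + X))\{b,c,d})))\{b,c,d} → —a→ v2
  v2 = (0 + (rec X. b.(a.(0 + X))\{b,c,d}))\{b,c,d} → stopped
Bisimilarity quotient blocks:
  B0 = {u0}
  B1 = {u1, v1}
  B2 = {u2, v2}
  B3 = {v0}
u0 ∈ B0, v0 ∈ B3 → different blocks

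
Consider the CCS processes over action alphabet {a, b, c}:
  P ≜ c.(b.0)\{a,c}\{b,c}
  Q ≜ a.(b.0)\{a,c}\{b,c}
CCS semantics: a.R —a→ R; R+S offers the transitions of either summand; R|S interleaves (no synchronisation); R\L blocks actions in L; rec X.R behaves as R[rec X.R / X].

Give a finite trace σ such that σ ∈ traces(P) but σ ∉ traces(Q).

LTS(P): 2 reachable states
  s0 = c.(b.0)\{a,c}\{b,c} → --c--▸ s1
  s1 = (b.0)\{a,c}\{b,c} → ∅
LTS(Q): 2 reachable states
  t0 = a.(b.0)\{a,c}\{b,c} → --a--▸ t1
  t1 = (b.0)\{a,c}\{b,c} → ∅
Run σ = ⟨c⟩ on P: start {s0}
  after c @ step 1: {s1}
  — P admits the full trace.
Run σ = ⟨c⟩ on Q: start {t0}
  after c @ step 1: ∅  — Q cannot continue

c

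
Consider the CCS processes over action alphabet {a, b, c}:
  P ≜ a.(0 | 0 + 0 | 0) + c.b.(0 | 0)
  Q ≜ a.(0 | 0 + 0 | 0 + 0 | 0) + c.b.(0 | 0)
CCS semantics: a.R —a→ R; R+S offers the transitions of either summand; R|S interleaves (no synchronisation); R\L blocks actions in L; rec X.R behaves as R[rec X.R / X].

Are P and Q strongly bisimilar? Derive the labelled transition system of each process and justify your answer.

YES

Reachable graph of P (4 states):
  u0 = a.(0 | 0 + 0 | 0) + c.b.(0 | 0) | --a--▸ u1, --c--▸ u2
  u1 = 0 | 0 + 0 | 0 | stopped
  u2 = b.(0 | 0) | --b--▸ u3
  u3 = 0 | 0 | stopped
Reachable graph of Q (4 states):
  v0 = a.(0 | 0 + 0 | 0 + 0 | 0) + c.b.(0 | 0) | --a--▸ v1, --c--▸ v2
  v1 = 0 | 0 + 0 | 0 + 0 | 0 | stopped
  v2 = b.(0 | 0) | --b--▸ v3
  v3 = 0 | 0 | stopped
Partition-refinement fixed point:
  B0 = {u0, v0}
  B1 = {u2, v2}
  B2 = {u1, u3, v1, v3}
u0 ∈ B0, v0 ∈ B0 → same block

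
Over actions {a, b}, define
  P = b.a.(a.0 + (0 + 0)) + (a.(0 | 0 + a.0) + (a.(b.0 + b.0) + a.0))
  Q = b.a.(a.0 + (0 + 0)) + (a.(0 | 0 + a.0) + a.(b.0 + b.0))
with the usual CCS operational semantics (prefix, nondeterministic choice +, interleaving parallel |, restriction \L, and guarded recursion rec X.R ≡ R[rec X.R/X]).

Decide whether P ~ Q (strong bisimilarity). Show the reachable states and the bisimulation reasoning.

NO

Reachable graph of P (6 states):
  s0 = b.a.(a.0 + (0 + 0)) + (a.(0 | 0 + a.0) + (a.(b.0 + b.0) + a.0)) :: -a-> s1, -a-> s2, -a-> s3, -b-> s4
  s1 = 0 :: stopped
  s2 = 0 | 0 + a.0 :: -a-> s1
  s3 = b.0 + b.0 :: -b-> s1
  s4 = a.(a.0 + (0 + 0)) :: -a-> s5
  s5 = a.0 + (0 + 0) :: -a-> s1
Reachable graph of Q (6 states):
  t0 = b.a.(a.0 + (0 + 0)) + (a.(0 | 0 + a.0) + a.(b.0 + b.0)) :: -a-> t1, -a-> t2, -b-> t3
  t1 = 0 | 0 + a.0 :: -a-> t4
  t2 = b.0 + b.0 :: -b-> t4
  t3 = a.(a.0 + (0 + 0)) :: -a-> t5
  t4 = 0 :: stopped
  t5 = a.0 + (0 + 0) :: -a-> t4
Partition-refinement fixed point:
  B0 = {s0}
  B1 = {s3, t2}
  B2 = {s1, t4}
  B3 = {s4, t3}
  B4 = {s2, s5, t1, t5}
  B5 = {t0}
s0 ∈ B0, t0 ∈ B5 → different blocks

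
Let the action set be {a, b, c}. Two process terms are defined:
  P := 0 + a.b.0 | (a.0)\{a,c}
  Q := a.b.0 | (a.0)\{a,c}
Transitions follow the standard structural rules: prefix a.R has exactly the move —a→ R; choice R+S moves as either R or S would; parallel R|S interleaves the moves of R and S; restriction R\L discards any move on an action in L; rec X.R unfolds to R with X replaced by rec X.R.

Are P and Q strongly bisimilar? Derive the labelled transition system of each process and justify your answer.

LTS(P): 3 reachable states
  m0 = 0 + a.b.0 | (a.0)\{a,c} ⊢ --a--▸ m1
  m1 = b.0 | (a.0)\{a,c} ⊢ --b--▸ m2
  m2 = 0 | (a.0)\{a,c} ⊢ (no moves)
LTS(Q): 3 reachable states
  n0 = a.b.0 | (a.0)\{a,c} ⊢ --a--▸ n1
  n1 = b.0 | (a.0)\{a,c} ⊢ --b--▸ n2
  n2 = 0 | (a.0)\{a,c} ⊢ (no moves)
Coarsest stable partition (strong bisimilarity classes):
  B0 = {m0, n0}
  B1 = {m1, n1}
  B2 = {m2, n2}
m0 ∈ B0, n0 ∈ B0 → same block

bisimilar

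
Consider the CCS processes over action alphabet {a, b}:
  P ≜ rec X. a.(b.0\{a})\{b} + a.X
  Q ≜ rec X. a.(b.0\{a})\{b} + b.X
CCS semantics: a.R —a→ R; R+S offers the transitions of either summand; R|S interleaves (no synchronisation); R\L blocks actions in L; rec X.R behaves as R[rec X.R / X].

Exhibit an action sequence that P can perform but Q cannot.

LTS(P): 2 reachable states
  u0 = rec X. a.(b.0\{a})\{b} + a.X has moves --a--▸ u0, --a--▸ u1
  u1 = (b.0\{a})\{b} has moves stopped
LTS(Q): 2 reachable states
  v0 = rec X. a.(b.0\{a})\{b} + b.X has moves --a--▸ v1, --b--▸ v0
  v1 = (b.0\{a})\{b} has moves stopped
Run σ = ⟨aa⟩ on P: start {u0}
  step 1 (a): {u0, u1}
  step 2 (a): {u0, u1}
  ✓ P
Run σ = ⟨aa⟩ on Q: start {v0}
  step 1 (a): {v1}
  step 2 (a): ∅  — Q cannot continue

aa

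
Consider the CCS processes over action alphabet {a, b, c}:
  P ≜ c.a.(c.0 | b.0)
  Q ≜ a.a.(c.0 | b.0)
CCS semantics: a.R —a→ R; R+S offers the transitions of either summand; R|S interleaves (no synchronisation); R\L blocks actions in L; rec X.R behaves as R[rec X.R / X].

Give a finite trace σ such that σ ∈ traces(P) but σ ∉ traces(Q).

c

P's transition system — 6 states:
  u0 = c.a.(c.0 | b.0) | —c→ u1
  u1 = a.(c.0 | b.0) | —a→ u2
  u2 = c.0 | b.0 | —b→ u3, —c→ u4
  u3 = c.0 | 0 | —c→ u5
  u4 = 0 | b.0 | —b→ u5
  u5 = 0 | 0 | deadlocked
Q's transition system — 6 states:
  v0 = a.a.(c.0 | b.0) | —a→ v1
  v1 = a.(c.0 | b.0) | —a→ v2
  v2 = c.0 | b.0 | —b→ v3, —c→ v4
  v3 = c.0 | 0 | —c→ v5
  v4 = 0 | b.0 | —b→ v5
  v5 = 0 | 0 | deadlocked
Executing c from P (initial set {u0}):
  step 1 (c): {u1}
  P completes σ.
Executing c from Q (initial set {v0}):
  step 1 (c): no successor for Q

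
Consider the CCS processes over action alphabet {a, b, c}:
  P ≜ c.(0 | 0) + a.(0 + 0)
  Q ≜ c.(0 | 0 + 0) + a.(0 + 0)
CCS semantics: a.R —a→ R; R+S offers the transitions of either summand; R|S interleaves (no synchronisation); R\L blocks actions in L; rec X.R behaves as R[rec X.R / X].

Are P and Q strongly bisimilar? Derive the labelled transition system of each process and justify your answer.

bisimilar

P's transition system — 3 states:
  s0 = c.(0 | 0) + a.(0 + 0) has moves ··a··> s1, ··c··> s2
  s1 = 0 + 0 has moves ∅
  s2 = 0 | 0 has moves ∅
Q's transition system — 3 states:
  t0 = c.(0 | 0 + 0) + a.(0 + 0) has moves ··a··> t1, ··c··> t2
  t1 = 0 + 0 has moves ∅
  t2 = 0 | 0 + 0 has moves ∅
Coarsest stable partition (strong bisimilarity classes):
  B0 = {s0, t0}
  B1 = {s1, s2, t1, t2}
s0 ∈ B0, t0 ∈ B0 → same block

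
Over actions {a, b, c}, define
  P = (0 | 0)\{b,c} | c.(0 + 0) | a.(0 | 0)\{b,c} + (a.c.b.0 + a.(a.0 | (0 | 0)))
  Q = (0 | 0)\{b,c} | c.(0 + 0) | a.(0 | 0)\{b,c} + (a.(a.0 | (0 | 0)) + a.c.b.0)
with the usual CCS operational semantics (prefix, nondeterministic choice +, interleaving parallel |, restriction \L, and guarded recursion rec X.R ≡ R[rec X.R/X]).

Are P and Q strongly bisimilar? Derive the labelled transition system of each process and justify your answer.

bisimilar

P's transition system — 9 states:
  s0 = (0 | 0)\{b,c} | c.(0 + 0) | a.(0 | 0)\{b,c} + (a.c.b.0 + a.(a.0 | (0 | 0))) :: --a--▸ s1, --a--▸ s2, --a--▸ s3, --c--▸ s4
  s1 = (0 | 0)\{b,c} | c.(0 + 0) | (0 | 0)\{b,c} :: --c--▸ s5
  s2 = a.0 | (0 | 0) :: --a--▸ s6
  s3 = c.b.0 :: --c--▸ s7
  s4 = (0 | 0)\{b,c} | (0 + 0) | a.(0 | 0)\{b,c} :: --a--▸ s5
  s5 = (0 | 0)\{b,c} | (0 + 0) | (0 | 0)\{b,c} :: stopped
  s6 = 0 | (0 | 0) :: stopped
  s7 = b.0 :: --b--▸ s8
  s8 = 0 :: stopped
Q's transition system — 9 states:
  t0 = (0 | 0)\{b,c} | c.(0 + 0) | a.(0 | 0)\{b,c} + (a.(a.0 | (0 | 0)) + a.c.b.0) :: --a--▸ t1, --a--▸ t2, --a--▸ t3, --c--▸ t4
  t1 = (0 | 0)\{b,c} | c.(0 + 0) | (0 | 0)\{b,c} :: --c--▸ t5
  t2 = a.0 | (0 | 0) :: --a--▸ t6
  t3 = c.b.0 :: --c--▸ t7
  t4 = (0 | 0)\{b,c} | (0 + 0) | a.(0 | 0)\{b,c} :: --a--▸ t5
  t5 = (0 | 0)\{b,c} | (0 + 0) | (0 | 0)\{b,c} :: stopped
  t6 = 0 | (0 | 0) :: stopped
  t7 = b.0 :: --b--▸ t8
  t8 = 0 :: stopped
Partition-refinement fixed point:
  B0 = {s0, t0}
  B1 = {s1, t1}
  B2 = {s5, s6, s8, t5, t6, t8}
  B3 = {s3, t3}
  B4 = {s7, t7}
  B5 = {s2, s4, t2, t4}
s0 ∈ B0, t0 ∈ B0 → same block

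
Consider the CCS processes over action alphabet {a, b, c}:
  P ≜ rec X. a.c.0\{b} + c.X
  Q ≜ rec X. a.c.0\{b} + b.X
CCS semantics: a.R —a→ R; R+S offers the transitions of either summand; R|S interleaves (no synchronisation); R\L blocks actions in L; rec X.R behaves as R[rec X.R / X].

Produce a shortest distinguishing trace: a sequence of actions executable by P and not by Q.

c

P's transition system — 3 states:
  u0 = rec X. a.c.0\{b} + c.X | ··a··> u1, ··c··> u0
  u1 = c.0\{b} | ··c··> u2
  u2 = 0\{b} | (no moves)
Q's transition system — 3 states:
  v0 = rec X. a.c.0\{b} + b.X | ··a··> v1, ··b··> v0
  v1 = c.0\{b} | ··c··> v2
  v2 = 0\{b} | (no moves)
Executing c from P (initial set {u0}):
  after c @ step 1: {u0}
  — P admits the full trace.
Executing c from Q (initial set {v0}):
  after c @ step 1: ∅  — Q cannot continue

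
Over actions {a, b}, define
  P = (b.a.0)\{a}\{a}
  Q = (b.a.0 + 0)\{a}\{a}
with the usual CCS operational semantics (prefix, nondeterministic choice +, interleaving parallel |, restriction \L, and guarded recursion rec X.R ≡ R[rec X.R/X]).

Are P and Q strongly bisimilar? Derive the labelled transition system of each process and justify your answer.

P's transition system — 2 states:
  p0 = (b.a.0)\{a}\{a} → -b-> p1
  p1 = (a.0)\{a}\{a} → ∅
Q's transition system — 2 states:
  q0 = (b.a.0 + 0)\{a}\{a} → -b-> q1
  q1 = (a.0)\{a}\{a} → ∅
Partition-refinement fixed point:
  B0 = {p0, q0}
  B1 = {p1, q1}
p0 ∈ B0, q0 ∈ B0 → same block

P ~ Q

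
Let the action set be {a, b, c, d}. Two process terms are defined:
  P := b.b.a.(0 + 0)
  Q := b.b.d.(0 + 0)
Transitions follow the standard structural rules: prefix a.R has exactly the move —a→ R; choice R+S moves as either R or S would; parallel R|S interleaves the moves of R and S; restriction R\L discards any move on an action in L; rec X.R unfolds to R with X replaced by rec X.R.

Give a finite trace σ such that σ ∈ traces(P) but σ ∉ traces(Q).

LTS(P): 4 reachable states
  u0 = b.b.a.(0 + 0) | ··b··> u1
  u1 = b.a.(0 + 0) | ··b··> u2
  u2 = a.(0 + 0) | ··a··> u3
  u3 = 0 + 0 | ·
LTS(Q): 4 reachable states
  v0 = b.b.d.(0 + 0) | ··b··> v1
  v1 = b.d.(0 + 0) | ··b··> v2
  v2 = d.(0 + 0) | ··d··> v3
  v3 = 0 + 0 | ·
Executing bba from P (initial set {u0}):
  step 1 (b): {u1}
  step 2 (b): {u2}
  step 3 (a): {u3}
  P completes σ.
Executing bba from Q (initial set {v0}):
  step 1 (b): {v1}
  step 2 (b): {v2}
  step 3 (a): no successor for Q

bba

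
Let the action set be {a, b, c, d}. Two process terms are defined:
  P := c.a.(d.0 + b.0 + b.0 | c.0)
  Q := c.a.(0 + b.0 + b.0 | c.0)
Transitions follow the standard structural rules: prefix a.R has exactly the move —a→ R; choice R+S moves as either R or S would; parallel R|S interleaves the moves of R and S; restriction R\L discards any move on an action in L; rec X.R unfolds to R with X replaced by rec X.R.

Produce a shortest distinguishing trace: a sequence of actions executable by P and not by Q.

cad

LTS(P): 7 reachable states
  s0 = c.a.(d.0 + b.0 + b.0 | c.0) ⊢ —c→ s1
  s1 = a.(d.0 + b.0 + b.0 | c.0) ⊢ —a→ s2
  s2 = d.0 + b.0 + b.0 | c.0 ⊢ —b→ s3, —b→ s4, —c→ s5, —d→ s3
  s3 = 0 ⊢ (no moves)
  s4 = 0 | c.0 ⊢ —c→ s6
  s5 = b.0 | 0 ⊢ —b→ s6
  s6 = 0 | 0 ⊢ (no moves)
LTS(Q): 7 reachable states
  t0 = c.a.(0 + b.0 + b.0 | c.0) ⊢ —c→ t1
  t1 = a.(0 + b.0 + b.0 | c.0) ⊢ —a→ t2
  t2 = 0 + b.0 + b.0 | c.0 ⊢ —b→ t3, —b→ t4, —c→ t5
  t3 = 0 ⊢ (no moves)
  t4 = 0 | c.0 ⊢ —c→ t6
  t5 = b.0 | 0 ⊢ —b→ t6
  t6 = 0 | 0 ⊢ (no moves)
Executing cad from P (initial set {s0}):
  after c @ step 1: {s1}
  after a @ step 2: {s2}
  after d @ step 3: {s3}
  — P admits the full trace.
Executing cad from Q (initial set {t0}):
  after c @ step 1: {t1}
  after a @ step 2: {t2}
  after d @ step 3: ∅  — Q cannot continue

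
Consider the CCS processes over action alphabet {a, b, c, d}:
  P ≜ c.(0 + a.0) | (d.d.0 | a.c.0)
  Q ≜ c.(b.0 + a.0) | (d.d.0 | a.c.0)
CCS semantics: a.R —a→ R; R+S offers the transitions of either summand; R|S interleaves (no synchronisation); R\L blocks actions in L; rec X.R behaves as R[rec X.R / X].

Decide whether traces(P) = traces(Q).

LTS(P): 27 reachable states
  m0 = c.(0 + a.0) | (d.d.0 | a.c.0) | =a=> m1, =c=> m2, =d=> m3
  m1 = c.(0 + a.0) | (d.d.0 | c.0) | =c=> m4, =c=> m5, =d=> m6
  m2 = (0 + a.0) | (d.d.0 | a.c.0) | =a=> m4, =a=> m7, =d=> m8
  m3 = c.(0 + a.0) | (d.0 | a.c.0) | =a=> m6, =c=> m8, =d=> m9
  m4 = (0 + a.0) | (d.d.0 | c.0) | =a=> m10, =c=> m11, =d=> m12
  m5 = c.(0 + a.0) | (d.d.0 | 0) | =c=> m11, =d=> m13
  m6 = c.(0 + a.0) | (d.0 | c.0) | =c=> m12, =c=> m13, =d=> m14
  m7 = 0 | (d.d.0 | a.c.0) | =a=> m10, =d=> m15
  m8 = (0 + a.0) | (d.0 | a.c.0) | =a=> m12, =a=> m15, =d=> m16
  m9 = c.(0 + a.0) | (0 | a.c.0) | =a=> m14, =c=> m16
  m10 = 0 | (d.d.0 | c.0) | =c=> m17, =d=> m18
  m11 = (0 + a.0) | (d.d.0 | 0) | =a=> m17, =d=> m19
  m12 = (0 + a.0) | (d.0 | c.0) | =a=> m18, =c=> m19, =d=> m20
  m13 = c.(0 + a.0) | (d.0 | 0) | =c=> m19, =d=> m21
  m14 = c.(0 + a.0) | (0 | c.0) | =c=> m20, =c=> m21
  m15 = 0 | (d.0 | a.c.0) | =a=> m18, =d=> m22
  m16 = (0 + a.0) | (0 | a.c.0) | =a=> m20, =a=> m22
  m17 = 0 | (d.d.0 | 0) | =d=> m23
  m18 = 0 | (d.0 | c.0) | =c=> m23, =d=> m24
  m19 = (0 + a.0) | (d.0 | 0) | =a=> m23, =d=> m25
  m20 = (0 + a.0) | (0 | c.0) | =a=> m24, =c=> m25
  m21 = c.(0 + a.0) | (0 | 0) | =c=> m25
  m22 = 0 | (0 | a.c.0) | =a=> m24
  m23 = 0 | (d.0 | 0) | =d=> m26
  m24 = 0 | (0 | c.0) | =c=> m26
  m25 = (0 + a.0) | (0 | 0) | =a=> m26
  m26 = 0 | (0 | 0) | (no moves)
LTS(Q): 27 reachable states
  n0 = c.(b.0 + a.0) | (d.d.0 | a.c.0) | =a=> n1, =c=> n2, =d=> n3
  n1 = c.(b.0 + a.0) | (d.d.0 | c.0) | =c=> n4, =c=> n5, =d=> n6
  n2 = (b.0 + a.0) | (d.d.0 | a.c.0) | =a=> n4, =a=> n7, =b=> n7, =d=> n8
  n3 = c.(b.0 + a.0) | (d.0 | a.c.0) | =a=> n6, =c=> n8, =d=> n9
  n4 = (b.0 + a.0) | (d.d.0 | c.0) | =a=> n10, =b=> n10, =c=> n11, =d=> n12
  n5 = c.(b.0 + a.0) | (d.d.0 | 0) | =c=> n11, =d=> n13
  n6 = c.(b.0 + a.0) | (d.0 | c.0) | =c=> n12, =c=> n13, =d=> n14
  n7 = 0 | (d.d.0 | a.c.0) | =a=> n10, =d=> n15
  n8 = (b.0 + a.0) | (d.0 | a.c.0) | =a=> n12, =a=> n15, =b=> n15, =d=> n16
  n9 = c.(b.0 + a.0) | (0 | a.c.0) | =a=> n14, =c=> n16
  n10 = 0 | (d.d.0 | c.0) | =c=> n17, =d=> n18
  n11 = (b.0 + a.0) | (d.d.0 | 0) | =a=> n17, =b=> n17, =d=> n19
  n12 = (b.0 + a.0) | (d.0 | c.0) | =a=> n18, =b=> n18, =c=> n19, =d=> n20
  n13 = c.(b.0 + a.0) | (d.0 | 0) | =c=> n19, =d=> n21
  n14 = c.(b.0 + a.0) | (0 | c.0) | =c=> n20, =c=> n21
  n15 = 0 | (d.0 | a.c.0) | =a=> n18, =d=> n22
  n16 = (b.0 + a.0) | (0 | a.c.0) | =a=> n20, =a=> n22, =b=> n22
  n17 = 0 | (d.d.0 | 0) | =d=> n23
  n18 = 0 | (d.0 | c.0) | =c=> n23, =d=> n24
  n19 = (b.0 + a.0) | (d.0 | 0) | =a=> n23, =b=> n23, =d=> n25
  n20 = (b.0 + a.0) | (0 | c.0) | =a=> n24, =b=> n24, =c=> n25
  n21 = c.(b.0 + a.0) | (0 | 0) | =c=> n25
  n22 = 0 | (0 | a.c.0) | =a=> n24
  n23 = 0 | (d.0 | 0) | =d=> n26
  n24 = 0 | (0 | c.0) | =c=> n26
  n25 = (b.0 + a.0) | (0 | 0) | =a=> n26, =b=> n26
  n26 = 0 | (0 | 0) | (no moves)
Trace ⟨cb⟩ through Q, begin at {n0}:
  [1] c ⇒ {n2}
  [2] b ⇒ {n7}
  ✓ Q
Trace ⟨cb⟩ through P, begin at {m0}:
  [1] c ⇒ {m2}
  [2] b ⇒ ∅ (P stuck)

NO — witness ⟨cb⟩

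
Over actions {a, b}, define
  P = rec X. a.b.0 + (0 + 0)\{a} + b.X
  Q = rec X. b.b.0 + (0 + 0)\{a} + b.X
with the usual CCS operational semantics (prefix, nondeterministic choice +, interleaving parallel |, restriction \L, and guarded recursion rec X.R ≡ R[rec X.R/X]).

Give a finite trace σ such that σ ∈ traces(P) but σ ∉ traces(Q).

a

LTS(P): 3 reachable states
  s0 = rec X. a.b.0 + (0 + 0)\{a} + b.X → ··a··> s1, ··b··> s0
  s1 = b.0 → ··b··> s2
  s2 = 0 → stopped
LTS(Q): 3 reachable states
  t0 = rec X. b.b.0 + (0 + 0)\{a} + b.X → ··b··> t0, ··b··> t1
  t1 = b.0 → ··b··> t2
  t2 = 0 → stopped
Executing a from P (initial set {s0}):
  after a @ step 1: {s1}
  P completes σ.
Executing a from Q (initial set {t0}):
  after a @ step 1: ∅ (Q stuck)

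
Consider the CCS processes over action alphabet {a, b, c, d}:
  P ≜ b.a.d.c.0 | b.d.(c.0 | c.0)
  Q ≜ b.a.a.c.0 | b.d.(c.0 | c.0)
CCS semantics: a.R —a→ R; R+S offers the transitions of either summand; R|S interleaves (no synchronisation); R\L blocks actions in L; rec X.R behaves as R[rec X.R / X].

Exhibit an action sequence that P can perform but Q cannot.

bad

P's transition system — 30 states:
  u0 = b.a.d.c.0 | b.d.(c.0 | c.0) has moves -b-> u1, -b-> u2
  u1 = a.d.c.0 | b.d.(c.0 | c.0) has moves -a-> u3, -b-> u4
  u2 = b.a.d.c.0 | d.(c.0 | c.0) has moves -b-> u4, -d-> u5
  u3 = d.c.0 | b.d.(c.0 | c.0) has moves -b-> u6, -d-> u7
  u4 = a.d.c.0 | d.(c.0 | c.0) has moves -a-> u6, -d-> u8
  u5 = b.a.d.c.0 | (c.0 | c.0) has moves -b-> u8, -c-> u10, -c-> u9
  u6 = d.c.0 | d.(c.0 | c.0) has moves -d-> u11, -d-> u12
  u7 = c.0 | b.d.(c.0 | c.0) has moves -b-> u11, -c-> u13
  u8 = a.d.c.0 | (c.0 | c.0) has moves -a-> u12, -c-> u14, -c-> u15
  u9 = b.a.d.c.0 | (0 | c.0) has moves -b-> u14, -c-> u16
  u10 = b.a.d.c.0 | (c.0 | 0) has moves -b-> u15, -c-> u16
  u11 = c.0 | d.(c.0 | c.0) has moves -c-> u17, -d-> u18
  u12 = d.c.0 | (c.0 | c.0) has moves -c-> u19, -c-> u20, -d-> u18
  u13 = 0 | b.d.(c.0 | c.0) has moves -b-> u17
  u14 = a.d.c.0 | (0 | c.0) has moves -a-> u19, -c-> u21
  u15 = a.d.c.0 | (c.0 | 0) has moves -a-> u20, -c-> u21
  u16 = b.a.d.c.0 | (0 | 0) has moves -b-> u21
  u17 = 0 | d.(c.0 | c.0) has moves -d-> u22
  u18 = c.0 | (c.0 | c.0) has moves -c-> u22, -c-> u23, -c-> u24
  u19 = d.c.0 | (0 | c.0) has moves -c-> u25, -d-> u23
  u20 = d.c.0 | (c.0 | 0) has moves -c-> u25, -d-> u24
  u21 = a.d.c.0 | (0 | 0) has moves -a-> u25
  u22 = 0 | (c.0 | c.0) has moves -c-> u26, -c-> u27
  u23 = c.0 | (0 | c.0) has moves -c-> u26, -c-> u28
  u24 = c.0 | (c.0 | 0) has moves -c-> u27, -c-> u28
  u25 = d.c.0 | (0 | 0) has moves -d-> u28
  u26 = 0 | (0 | c.0) has moves -c-> u29
  u27 = 0 | (c.0 | 0) has moves -c-> u29
  u28 = c.0 | (0 | 0) has moves -c-> u29
  u29 = 0 | (0 | 0) has moves deadlocked
Q's transition system — 30 states:
  v0 = b.a.a.c.0 | b.d.(c.0 | c.0) has moves -b-> v1, -b-> v2
  v1 = a.a.c.0 | b.d.(c.0 | c.0) has moves -a-> v3, -b-> v4
  v2 = b.a.a.c.0 | d.(c.0 | c.0) has moves -b-> v4, -d-> v5
  v3 = a.c.0 | b.d.(c.0 | c.0) has moves -a-> v6, -b-> v7
  v4 = a.a.c.0 | d.(c.0 | c.0) has moves -a-> v7, -d-> v8
  v5 = b.a.a.c.0 | (c.0 | c.0) has moves -b-> v8, -c-> v10, -c-> v9
  v6 = c.0 | b.d.(c.0 | c.0) has moves -b-> v11, -c-> v12
  v7 = a.c.0 | d.(c.0 | c.0) has moves -a-> v11, -d-> v13
  v8 = a.a.c.0 | (c.0 | c.0) has moves -a-> v13, -c-> v14, -c-> v15
  v9 = b.a.a.c.0 | (0 | c.0) has moves -b-> v14, -c-> v16
  v10 = b.a.a.c.0 | (c.0 | 0) has moves -b-> v15, -c-> v16
  v11 = c.0 | d.(c.0 | c.0) has moves -c-> v17, -d-> v18
  v12 = 0 | b.d.(c.0 | c.0) has moves -b-> v17
  v13 = a.c.0 | (c.0 | c.0) has moves -a-> v18, -c-> v19, -c-> v20
  v14 = a.a.c.0 | (0 | c.0) has moves -a-> v19, -c-> v21
  v15 = a.a.c.0 | (c.0 | 0) has moves -a-> v20, -c-> v21
  v16 = b.a.a.c.0 | (0 | 0) has moves -b-> v21
  v17 = 0 | d.(c.0 | c.0) has moves -d-> v22
  v18 = c.0 | (c.0 | c.0) has moves -c-> v22, -c-> v23, -c-> v24
  v19 = a.c.0 | (0 | c.0) has moves -a-> v23, -c-> v25
  v20 = a.c.0 | (c.0 | 0) has moves -a-> v24, -c-> v25
  v21 = a.a.c.0 | (0 | 0) has moves -a-> v25
  v22 = 0 | (c.0 | c.0) has moves -c-> v26, -c-> v27
  v23 = c.0 | (0 | c.0) has moves -c-> v26, -c-> v28
  v24 = c.0 | (c.0 | 0) has moves -c-> v27, -c-> v28
  v25 = a.c.0 | (0 | 0) has moves -a-> v28
  v26 = 0 | (0 | c.0) has moves -c-> v29
  v27 = 0 | (c.0 | 0) has moves -c-> v29
  v28 = c.0 | (0 | 0) has moves -c-> v29
  v29 = 0 | (0 | 0) has moves deadlocked
Run σ = ⟨bad⟩ on P: start {u0}
  after b @ step 1: {u1, u2}
  after a @ step 2: {u3}
  after d @ step 3: {u7}
  P completes σ.
Run σ = ⟨bad⟩ on Q: start {v0}
  after b @ step 1: {v1, v2}
  after a @ step 2: {v3}
  after d @ step 3: ∅  — Q cannot continue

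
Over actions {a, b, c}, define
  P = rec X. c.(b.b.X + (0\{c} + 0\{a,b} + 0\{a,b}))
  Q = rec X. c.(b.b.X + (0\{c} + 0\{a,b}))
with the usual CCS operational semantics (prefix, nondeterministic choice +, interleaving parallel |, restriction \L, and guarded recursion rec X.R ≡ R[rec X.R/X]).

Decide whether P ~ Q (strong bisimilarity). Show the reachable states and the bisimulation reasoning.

P ~ Q

Reachable graph of P (3 states):
  s0 = rec X. c.(b.b.X + (0\{c} + 0\{a,b} + 0\{a,b})) | —c→ s1
  s1 = b.b.(rec X. c.(b.b.X + (0\{c} + 0\{a,b} + 0\{a,b}))) + (0\{c} + 0\{a,b} + 0\{a,b}) | —b→ s2
  s2 = b.(rec X. c.(b.b.X + (0\{c} + 0\{a,b} + 0\{a,b}))) | —b→ s0
Reachable graph of Q (3 states):
  t0 = rec X. c.(b.b.X + (0\{c} + 0\{a,b})) | —c→ t1
  t1 = b.b.(rec X. c.(b.b.X + (0\{c} + 0\{a,b}))) + (0\{c} + 0\{a,b}) | —b→ t2
  t2 = b.(rec X. c.(b.b.X + (0\{c} + 0\{a,b}))) | —b→ t0
Coarsest stable partition (strong bisimilarity classes):
  B0 = {s0, t0}
  B1 = {s1, t1}
  B2 = {s2, t2}
s0 ∈ B0, t0 ∈ B0 → same block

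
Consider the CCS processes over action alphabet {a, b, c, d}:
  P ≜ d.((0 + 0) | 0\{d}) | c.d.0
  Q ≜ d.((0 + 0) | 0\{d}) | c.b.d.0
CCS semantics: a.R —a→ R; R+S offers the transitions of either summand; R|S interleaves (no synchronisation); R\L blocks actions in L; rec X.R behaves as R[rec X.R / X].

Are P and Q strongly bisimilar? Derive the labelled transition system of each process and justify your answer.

not bisimilar

Reachable graph of P (6 states):
  m0 = d.((0 + 0) | 0\{d}) | c.d.0 :: -c-> m1, -d-> m2
  m1 = d.((0 + 0) | 0\{d}) | d.0 :: -d-> m3, -d-> m4
  m2 = (0 + 0) | 0\{d} | c.d.0 :: -c-> m3
  m3 = (0 + 0) | 0\{d} | d.0 :: -d-> m5
  m4 = d.((0 + 0) | 0\{d}) | 0 :: -d-> m5
  m5 = (0 + 0) | 0\{d} | 0 :: deadlocked
Reachable graph of Q (8 states):
  n0 = d.((0 + 0) | 0\{d}) | c.b.d.0 :: -c-> n1, -d-> n2
  n1 = d.((0 + 0) | 0\{d}) | b.d.0 :: -b-> n3, -d-> n4
  n2 = (0 + 0) | 0\{d} | c.b.d.0 :: -c-> n4
  n3 = d.((0 + 0) | 0\{d}) | d.0 :: -d-> n5, -d-> n6
  n4 = (0 + 0) | 0\{d} | b.d.0 :: -b-> n5
  n5 = (0 + 0) | 0\{d} | d.0 :: -d-> n7
  n6 = d.((0 + 0) | 0\{d}) | 0 :: -d-> n7
  n7 = (0 + 0) | 0\{d} | 0 :: deadlocked
Partition-refinement fixed point:
  B0 = {m0}
  B1 = {m1, n3}
  B2 = {m3, m4, n5, n6}
  B3 = {m5, n7}
  B4 = {m2}
  B5 = {n0}
  B6 = {n2}
  B7 = {n4}
  B8 = {n1}
m0 ∈ B0, n0 ∈ B5 → different blocks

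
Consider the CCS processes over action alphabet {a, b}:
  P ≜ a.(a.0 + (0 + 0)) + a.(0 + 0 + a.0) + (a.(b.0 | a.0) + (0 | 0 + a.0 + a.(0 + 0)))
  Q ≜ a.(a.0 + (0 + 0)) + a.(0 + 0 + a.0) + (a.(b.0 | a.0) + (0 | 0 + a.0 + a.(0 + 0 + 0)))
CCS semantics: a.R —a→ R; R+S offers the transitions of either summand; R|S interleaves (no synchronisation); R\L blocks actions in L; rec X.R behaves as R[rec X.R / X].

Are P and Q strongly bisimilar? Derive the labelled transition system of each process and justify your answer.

LTS(P): 9 reachable states
  p0 = a.(a.0 + (0 + 0)) + a.(0 + 0 + a.0) + (a.(b.0 | a.0) + (0 | 0 + a.0 + a.(0 + 0))) ⊢ -a-> p1, -a-> p2, -a-> p3, -a-> p4, -a-> p5
  p1 = 0 ⊢ (no moves)
  p2 = 0 + 0 ⊢ (no moves)
  p3 = 0 + 0 + a.0 ⊢ -a-> p1
  p4 = a.0 + (0 + 0) ⊢ -a-> p1
  p5 = b.0 | a.0 ⊢ -a-> p6, -b-> p7
  p6 = b.0 | 0 ⊢ -b-> p8
  p7 = 0 | a.0 ⊢ -a-> p8
  p8 = 0 | 0 ⊢ (no moves)
LTS(Q): 9 reachable states
  q0 = a.(a.0 + (0 + 0)) + a.(0 + 0 + a.0) + (a.(b.0 | a.0) + (0 | 0 + a.0 + a.(0 + 0 + 0))) ⊢ -a-> q1, -a-> q2, -a-> q3, -a-> q4, -a-> q5
  q1 = 0 ⊢ (no moves)
  q2 = 0 + 0 + 0 ⊢ (no moves)
  q3 = 0 + 0 + a.0 ⊢ -a-> q1
  q4 = a.0 + (0 + 0) ⊢ -a-> q1
  q5 = b.0 | a.0 ⊢ -a-> q6, -b-> q7
  q6 = b.0 | 0 ⊢ -b-> q8
  q7 = 0 | a.0 ⊢ -a-> q8
  q8 = 0 | 0 ⊢ (no moves)
Coarsest stable partition (strong bisimilarity classes):
  B0 = {p0, q0}
  B1 = {p1, p2, p8, q1, q2, q8}
  B2 = {p5, q5}
  B3 = {p3, p4, p7, q3, q4, q7}
  B4 = {p6, q6}
p0 ∈ B0, q0 ∈ B0 → same block

bisimilar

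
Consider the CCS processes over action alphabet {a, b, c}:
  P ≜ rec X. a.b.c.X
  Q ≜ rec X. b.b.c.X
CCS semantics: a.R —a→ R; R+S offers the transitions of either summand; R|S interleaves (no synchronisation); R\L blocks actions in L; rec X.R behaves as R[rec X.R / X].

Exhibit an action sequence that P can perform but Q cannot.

Reachable graph of P (3 states):
  u0 = rec X. a.b.c.X ⊢ --a--▸ u1
  u1 = b.c.(rec X. a.b.c.X) ⊢ --b--▸ u2
  u2 = c.(rec X. a.b.c.X) ⊢ --c--▸ u0
Reachable graph of Q (3 states):
  v0 = rec X. b.b.c.X ⊢ --b--▸ v1
  v1 = b.c.(rec X. b.b.c.X) ⊢ --b--▸ v2
  v2 = c.(rec X. b.b.c.X) ⊢ --c--▸ v0
Trace ⟨a⟩ through P, begin at {u0}:
  step 1 (a): {u1}
  ✓ P
Trace ⟨a⟩ through Q, begin at {v0}:
  step 1 (a): no successor for Q

a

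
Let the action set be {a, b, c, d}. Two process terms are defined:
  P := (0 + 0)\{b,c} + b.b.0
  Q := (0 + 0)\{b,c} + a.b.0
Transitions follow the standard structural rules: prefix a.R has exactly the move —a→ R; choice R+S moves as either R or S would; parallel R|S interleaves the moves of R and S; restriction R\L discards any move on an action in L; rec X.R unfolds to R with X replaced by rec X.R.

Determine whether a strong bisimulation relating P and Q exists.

LTS(P): 3 reachable states
  s0 = (0 + 0)\{b,c} + b.b.0 | ··b··> s1
  s1 = b.0 | ··b··> s2
  s2 = 0 | ∅
LTS(Q): 3 reachable states
  t0 = (0 + 0)\{b,c} + a.b.0 | ··a··> t1
  t1 = b.0 | ··b··> t2
  t2 = 0 | ∅
Partition-refinement fixed point:
  B0 = {s0}
  B1 = {s1, t1}
  B2 = {s2, t2}
  B3 = {t0}
s0 ∈ B0, t0 ∈ B3 → different blocks

NO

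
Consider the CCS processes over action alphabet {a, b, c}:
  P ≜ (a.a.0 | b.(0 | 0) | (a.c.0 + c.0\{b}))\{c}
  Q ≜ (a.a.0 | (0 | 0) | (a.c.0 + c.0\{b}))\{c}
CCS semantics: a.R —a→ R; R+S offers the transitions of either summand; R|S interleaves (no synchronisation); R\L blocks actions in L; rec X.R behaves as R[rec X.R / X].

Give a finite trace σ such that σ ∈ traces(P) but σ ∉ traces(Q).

Reachable graph of P (12 states):
  s0 = (a.a.0 | b.(0 | 0) | (a.c.0 + c.0\{b}))\{c} :: ··a··> s1, ··a··> s2, ··b··> s3
  s1 = (a.0 | b.(0 | 0) | (a.c.0 + c.0\{b}))\{c} :: ··a··> s4, ··a··> s5, ··b··> s6
  s2 = (a.a.0 | b.(0 | 0) | c.0)\{c} :: ··a··> s5, ··b··> s7
  s3 = (a.a.0 | (0 | 0) | (a.c.0 + c.0\{b}))\{c} :: ··a··> s6, ··a··> s7
  s4 = (0 | b.(0 | 0) | (a.c.0 + c.0\{b}))\{c} :: ··a··> s8, ··b··> s9
  s5 = (a.0 | b.(0 | 0) | c.0)\{c} :: ··a··> s8, ··b··> s10
  s6 = (a.0 | (0 | 0) | (a.c.0 + c.0\{b}))\{c} :: ··a··> s10, ··a··> s9
  s7 = (a.a.0 | (0 | 0) | c.0)\{c} :: ··a··> s10
  s8 = (0 | b.(0 | 0) | c.0)\{c} :: ··b··> s11
  s9 = (0 | (0 | 0) | (a.c.0 + c.0\{b}))\{c} :: ··a··> s11
  s10 = (a.0 | (0 | 0) | c.0)\{c} :: ··a··> s11
  s11 = (0 | (0 | 0) | c.0)\{c} :: deadlocked
Reachable graph of Q (6 states):
  t0 = (a.a.0 | (0 | 0) | (a.c.0 + c.0\{b}))\{c} :: ··a··> t1, ··a··> t2
  t1 = (a.0 | (0 | 0) | (a.c.0 + c.0\{b}))\{c} :: ··a··> t3, ··a··> t4
  t2 = (a.a.0 | (0 | 0) | c.0)\{c} :: ··a··> t4
  t3 = (0 | (0 | 0) | (a.c.0 + c.0\{b}))\{c} :: ··a··> t5
  t4 = (a.0 | (0 | 0) | c.0)\{c} :: ··a··> t5
  t5 = (0 | (0 | 0) | c.0)\{c} :: deadlocked
Trace ⟨b⟩ through P, begin at {s0}:
  step 1 (b): {s3}
  — P admits the full trace.
Trace ⟨b⟩ through Q, begin at {t0}:
  step 1 (b): ∅ (Q stuck)

b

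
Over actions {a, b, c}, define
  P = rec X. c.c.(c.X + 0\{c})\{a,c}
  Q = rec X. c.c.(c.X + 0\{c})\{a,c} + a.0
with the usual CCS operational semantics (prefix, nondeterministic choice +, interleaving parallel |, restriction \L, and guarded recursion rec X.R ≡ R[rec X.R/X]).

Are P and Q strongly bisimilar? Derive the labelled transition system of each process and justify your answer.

Reachable graph of P (3 states):
  u0 = rec X. c.c.(c.X + 0\{c})\{a,c} has moves -c-> u1
  u1 = c.(c.(rec X. c.c.(c.X + 0\{c})\{a,c}) + 0\{c})\{a,c} has moves -c-> u2
  u2 = (c.(rec X. c.c.(c.X + 0\{c})\{a,c}) + 0\{c})\{a,c} has moves stopped
Reachable graph of Q (4 states):
  v0 = rec X. c.c.(c.X + 0\{c})\{a,c} + a.0 has moves -a-> v1, -c-> v2
  v1 = 0 has moves stopped
  v2 = c.(c.(rec X. c.c.(c.X + 0\{c})\{a,c} + a.0) + 0\{c})\{a,c} has moves -c-> v3
  v3 = (c.(rec X. c.c.(c.X + 0\{c})\{a,c} + a.0) + 0\{c})\{a,c} has moves stopped
Bisimilarity quotient blocks:
  B0 = {u0}
  B1 = {u1, v2}
  B2 = {u2, v1, v3}
  B3 = {v0}
u0 ∈ B0, v0 ∈ B3 → different blocks

not bisimilar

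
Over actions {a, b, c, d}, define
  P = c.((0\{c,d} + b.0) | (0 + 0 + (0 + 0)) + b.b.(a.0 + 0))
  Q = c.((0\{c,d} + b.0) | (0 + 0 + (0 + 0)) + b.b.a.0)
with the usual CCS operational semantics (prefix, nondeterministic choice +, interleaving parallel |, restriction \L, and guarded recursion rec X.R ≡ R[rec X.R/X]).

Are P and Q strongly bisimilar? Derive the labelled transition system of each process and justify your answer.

P ~ Q

P's transition system — 6 states:
  s0 = c.((0\{c,d} + b.0) | (0 + 0 + (0 + 0)) + b.b.(a.0 + 0)) → --c--▸ s1
  s1 = (0\{c,d} + b.0) | (0 + 0 + (0 + 0)) + b.b.(a.0 + 0) → --b--▸ s2, --b--▸ s3
  s2 = 0 | (0 + 0 + (0 + 0)) → stopped
  s3 = b.(a.0 + 0) → --b--▸ s4
  s4 = a.0 + 0 → --a--▸ s5
  s5 = 0 → stopped
Q's transition system — 6 states:
  t0 = c.((0\{c,d} + b.0) | (0 + 0 + (0 + 0)) + b.b.a.0) → --c--▸ t1
  t1 = (0\{c,d} + b.0) | (0 + 0 + (0 + 0)) + b.b.a.0 → --b--▸ t2, --b--▸ t3
  t2 = 0 | (0 + 0 + (0 + 0)) → stopped
  t3 = b.a.0 → --b--▸ t4
  t4 = a.0 → --a--▸ t5
  t5 = 0 → stopped
Partition-refinement fixed point:
  B0 = {s0, t0}
  B1 = {s1, t1}
  B2 = {s2, s5, t2, t5}
  B3 = {s3, t3}
  B4 = {s4, t4}
s0 ∈ B0, t0 ∈ B0 → same block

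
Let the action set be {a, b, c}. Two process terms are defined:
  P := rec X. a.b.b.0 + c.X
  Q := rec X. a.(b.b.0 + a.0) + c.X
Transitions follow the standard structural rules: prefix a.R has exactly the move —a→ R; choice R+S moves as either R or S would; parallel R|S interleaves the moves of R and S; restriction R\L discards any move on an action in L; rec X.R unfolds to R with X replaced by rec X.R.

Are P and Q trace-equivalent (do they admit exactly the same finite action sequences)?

LTS(P): 4 reachable states
  m0 = rec X. a.b.b.0 + c.X | ··a··> m1, ··c··> m0
  m1 = b.b.0 | ··b··> m2
  m2 = b.0 | ··b··> m3
  m3 = 0 | stopped
LTS(Q): 4 reachable states
  n0 = rec X. a.(b.b.0 + a.0) + c.X | ··a··> n1, ··c··> n0
  n1 = b.b.0 + a.0 | ··a··> n2, ··b··> n3
  n2 = 0 | stopped
  n3 = b.0 | ··b··> n2
Trace ⟨aa⟩ through Q, begin at {n0}:
  [1] a ⇒ {n1}
  [2] a ⇒ {n2}
  ✓ Q
Trace ⟨aa⟩ through P, begin at {m0}:
  [1] a ⇒ {m1}
  [2] a ⇒ ∅  — P cannot continue

NO — witness ⟨aa⟩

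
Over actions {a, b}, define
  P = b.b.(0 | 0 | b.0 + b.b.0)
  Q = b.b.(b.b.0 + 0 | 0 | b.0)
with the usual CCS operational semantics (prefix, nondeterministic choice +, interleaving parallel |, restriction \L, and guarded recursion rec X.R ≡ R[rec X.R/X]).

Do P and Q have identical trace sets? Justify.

LTS(P): 6 reachable states
  s0 = b.b.(0 | 0 | b.0 + b.b.0) :: —b→ s1
  s1 = b.(0 | 0 | b.0 + b.b.0) :: —b→ s2
  s2 = 0 | 0 | b.0 + b.b.0 :: —b→ s3, —b→ s4
  s3 = 0 | 0 | 0 :: deadlocked
  s4 = b.0 :: —b→ s5
  s5 = 0 :: deadlocked
LTS(Q): 6 reachable states
  t0 = b.b.(b.b.0 + 0 | 0 | b.0) :: —b→ t1
  t1 = b.(b.b.0 + 0 | 0 | b.0) :: —b→ t2
  t2 = b.b.0 + 0 | 0 | b.0 :: —b→ t3, —b→ t4
  t3 = 0 | 0 | 0 :: deadlocked
  t4 = b.0 :: —b→ t5
  t5 = 0 :: deadlocked
Partition-refinement fixed point:
  B0 = {s0, t0}
  B1 = {s1, t1}
  B2 = {s2, t2}
  B3 = {s4, t4}
  B4 = {s3, s5, t3, t5}
s0 ∈ B0, t0 ∈ B0 → same block
Bisimilar ⇒ trace-equivalent.

YES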